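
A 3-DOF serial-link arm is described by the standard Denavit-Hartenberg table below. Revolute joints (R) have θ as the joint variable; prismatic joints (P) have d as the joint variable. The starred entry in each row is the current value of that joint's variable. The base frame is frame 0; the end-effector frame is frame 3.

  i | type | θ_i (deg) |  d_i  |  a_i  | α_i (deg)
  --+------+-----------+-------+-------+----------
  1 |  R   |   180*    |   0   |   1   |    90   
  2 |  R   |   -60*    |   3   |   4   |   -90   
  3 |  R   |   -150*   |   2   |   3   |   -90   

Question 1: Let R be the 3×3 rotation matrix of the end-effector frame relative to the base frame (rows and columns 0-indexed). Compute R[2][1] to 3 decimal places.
End-effector y-axis (col 1 of R) = (0.8660,-0.0000,-0.5000)
R[2][1] = -0.5000

-0.500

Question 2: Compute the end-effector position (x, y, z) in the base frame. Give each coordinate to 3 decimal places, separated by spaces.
after link 1: o_1 = (-1.0000, 0.0000, 0.0000)
after link 2: o_2 = (-3.0000, 3.0000, -3.4641)
after link 3: o_3 = (-3.4330, 4.5000, -0.2141)

-3.433 4.500 -0.214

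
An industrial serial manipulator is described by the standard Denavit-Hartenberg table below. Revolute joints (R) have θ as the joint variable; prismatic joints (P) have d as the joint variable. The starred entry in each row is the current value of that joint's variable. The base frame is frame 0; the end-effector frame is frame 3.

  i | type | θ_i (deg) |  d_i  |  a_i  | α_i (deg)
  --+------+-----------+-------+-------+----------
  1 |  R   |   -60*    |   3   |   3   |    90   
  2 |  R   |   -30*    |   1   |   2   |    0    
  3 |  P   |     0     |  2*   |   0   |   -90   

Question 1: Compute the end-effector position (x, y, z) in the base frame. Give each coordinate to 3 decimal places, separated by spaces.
after link 1: o_1 = (1.5000, -2.5981, 3.0000)
after link 2: o_2 = (1.5000, -4.5981, 2.0000)
after link 3: o_3 = (-0.2321, -5.5981, 2.0000)

-0.232 -5.598 2.000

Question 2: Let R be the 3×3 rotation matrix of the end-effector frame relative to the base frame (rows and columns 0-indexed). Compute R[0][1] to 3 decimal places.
End-effector y-axis (col 1 of R) = (0.8660,0.5000,-0.0000)
R[0][1] = 0.8660

0.866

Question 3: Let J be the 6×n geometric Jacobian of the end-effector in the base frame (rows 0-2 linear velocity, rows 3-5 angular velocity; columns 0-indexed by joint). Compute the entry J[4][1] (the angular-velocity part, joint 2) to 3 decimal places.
-0.500

axis z_1 = (-0.8660,-0.5000,0.0000); lever o_n−o_1 = (-1.7321,-3.0000,-1.0000)
cross product → J_v[:, 1] = (0.5000,-0.8660,1.7321)
J_ω[:, 1] = z_1
entry J[4][1] = -0.5000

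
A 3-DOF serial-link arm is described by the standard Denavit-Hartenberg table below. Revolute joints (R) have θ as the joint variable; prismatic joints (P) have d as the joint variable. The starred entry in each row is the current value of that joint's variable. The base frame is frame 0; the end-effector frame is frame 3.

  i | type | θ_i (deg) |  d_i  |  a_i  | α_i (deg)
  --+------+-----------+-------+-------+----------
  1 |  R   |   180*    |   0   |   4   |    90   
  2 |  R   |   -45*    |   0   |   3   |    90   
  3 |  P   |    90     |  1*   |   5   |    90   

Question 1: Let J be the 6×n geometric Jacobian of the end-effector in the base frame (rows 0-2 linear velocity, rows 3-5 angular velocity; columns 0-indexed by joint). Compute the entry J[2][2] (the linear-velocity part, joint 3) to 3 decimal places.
prismatic axis z_2 = (0.7071,0.0000,-0.7071)
J_v[:, 2] = z_2; J_ω[:, 2] = (0,0,0)
entry J[2][2] = -0.7071

-0.707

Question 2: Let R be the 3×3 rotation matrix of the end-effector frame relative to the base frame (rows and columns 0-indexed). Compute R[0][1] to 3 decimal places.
End-effector y-axis (col 1 of R) = (0.7071,0.0000,-0.7071)
R[0][1] = 0.7071

0.707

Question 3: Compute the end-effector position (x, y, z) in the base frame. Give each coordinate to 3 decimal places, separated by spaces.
after link 1: o_1 = (-4.0000, 0.0000, 0.0000)
after link 2: o_2 = (-6.1213, 0.0000, -2.1213)
after link 3: o_3 = (-5.4142, 5.0000, -2.8284)

-5.414 5.000 -2.828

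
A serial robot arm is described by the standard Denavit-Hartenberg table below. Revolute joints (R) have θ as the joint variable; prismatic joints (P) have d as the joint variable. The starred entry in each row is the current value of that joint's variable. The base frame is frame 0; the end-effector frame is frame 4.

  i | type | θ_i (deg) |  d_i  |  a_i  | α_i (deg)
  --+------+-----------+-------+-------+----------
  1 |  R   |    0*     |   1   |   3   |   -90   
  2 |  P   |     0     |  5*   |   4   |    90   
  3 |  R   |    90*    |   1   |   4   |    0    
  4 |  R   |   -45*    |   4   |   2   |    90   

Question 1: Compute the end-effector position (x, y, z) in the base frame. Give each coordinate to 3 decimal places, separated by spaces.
after link 1: o_1 = (3.0000, 0.0000, 1.0000)
after link 2: o_2 = (7.0000, 5.0000, 1.0000)
after link 3: o_3 = (7.0000, 9.0000, 2.0000)
after link 4: o_4 = (8.4142, 10.4142, 6.0000)

8.414 10.414 6.000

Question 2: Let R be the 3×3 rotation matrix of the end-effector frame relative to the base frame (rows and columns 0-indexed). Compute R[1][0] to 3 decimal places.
0.707

End-effector x-axis (col 0 of R) = (0.7071,0.7071,0.0000)
R[1][0] = 0.7071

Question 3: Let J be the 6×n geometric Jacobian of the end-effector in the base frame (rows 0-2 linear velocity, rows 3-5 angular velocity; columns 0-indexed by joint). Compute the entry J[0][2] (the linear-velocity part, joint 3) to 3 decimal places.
-5.414

axis z_2 = (0.0000,0.0000,1.0000); lever o_n−o_2 = (1.4142,5.4142,5.0000)
cross product → J_v[:, 2] = (-5.4142,1.4142,0.0000)
J_ω[:, 2] = z_2
entry J[0][2] = -5.4142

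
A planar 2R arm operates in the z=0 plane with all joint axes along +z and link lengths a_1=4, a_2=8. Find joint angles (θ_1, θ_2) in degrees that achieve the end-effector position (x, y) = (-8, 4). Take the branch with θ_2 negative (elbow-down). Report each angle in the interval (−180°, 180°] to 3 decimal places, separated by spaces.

cos θ_2 = (80.0000−4²−8²)/(2·4·8) = 0.0000; θ_2 = -90.0000° (elbow-down)
β = atan2(4.0000,-8.0000) = 153.4349°; ψ = atan2(-8.0000,4.0000) = -63.4349°
θ_1 = β − ψ = 216.8699°

-143.130 -90.000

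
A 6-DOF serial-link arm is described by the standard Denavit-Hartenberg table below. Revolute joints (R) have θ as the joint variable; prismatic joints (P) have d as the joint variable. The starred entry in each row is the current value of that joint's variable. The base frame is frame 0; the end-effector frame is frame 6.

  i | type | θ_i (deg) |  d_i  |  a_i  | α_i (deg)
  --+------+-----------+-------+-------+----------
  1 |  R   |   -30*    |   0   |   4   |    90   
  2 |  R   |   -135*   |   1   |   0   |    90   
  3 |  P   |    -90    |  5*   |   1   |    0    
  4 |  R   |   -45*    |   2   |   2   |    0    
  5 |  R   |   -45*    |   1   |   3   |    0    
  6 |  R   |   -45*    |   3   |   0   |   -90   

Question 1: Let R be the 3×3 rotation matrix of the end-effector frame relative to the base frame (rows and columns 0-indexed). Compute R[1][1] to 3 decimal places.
-0.354

End-effector y-axis (col 1 of R) = (0.6124,-0.3536,-0.7071)
R[1][1] = -0.3536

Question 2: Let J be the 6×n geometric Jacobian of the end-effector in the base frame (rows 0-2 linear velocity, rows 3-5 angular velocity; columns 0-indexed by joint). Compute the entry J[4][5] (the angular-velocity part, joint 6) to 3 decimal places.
axis z_5 = (-0.6124,0.3536,0.7071); lever o_n−o_5 = (-1.8371,1.0607,2.1213)
cross product → J_v[:, 5] = (0.0000,-0.0000,0.0000)
J_ω[:, 5] = z_5
entry J[4][5] = 0.3536

0.354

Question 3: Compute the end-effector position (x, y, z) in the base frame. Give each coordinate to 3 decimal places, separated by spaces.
after link 1: o_1 = (3.4641, -2.0000, 0.0000)
after link 2: o_2 = (2.9641, -2.8660, 0.0000)
after link 3: o_3 = (0.4022, -0.2322, 3.5355)
after link 4: o_4 = (0.7506, 1.1996, 5.9497)
after link 5: o_5 = (1.9754, 0.4925, 8.7782)
after link 6: o_6 = (0.1383, 1.5532, 10.8995)

0.138 1.553 10.899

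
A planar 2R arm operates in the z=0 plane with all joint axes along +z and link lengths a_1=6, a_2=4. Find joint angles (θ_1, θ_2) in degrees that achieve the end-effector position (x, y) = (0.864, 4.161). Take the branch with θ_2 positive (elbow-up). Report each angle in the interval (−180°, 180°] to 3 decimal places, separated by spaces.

36.543 134.997

cos θ_2 = (18.0604−6²−4²)/(2·6·4) = -0.7071; θ_2 = 134.9974° (elbow-up)
β = atan2(4.1610,0.8640) = 78.2697°; ψ = atan2(2.8286,3.1717) = 41.7269°
θ_1 = β − ψ = 36.5428°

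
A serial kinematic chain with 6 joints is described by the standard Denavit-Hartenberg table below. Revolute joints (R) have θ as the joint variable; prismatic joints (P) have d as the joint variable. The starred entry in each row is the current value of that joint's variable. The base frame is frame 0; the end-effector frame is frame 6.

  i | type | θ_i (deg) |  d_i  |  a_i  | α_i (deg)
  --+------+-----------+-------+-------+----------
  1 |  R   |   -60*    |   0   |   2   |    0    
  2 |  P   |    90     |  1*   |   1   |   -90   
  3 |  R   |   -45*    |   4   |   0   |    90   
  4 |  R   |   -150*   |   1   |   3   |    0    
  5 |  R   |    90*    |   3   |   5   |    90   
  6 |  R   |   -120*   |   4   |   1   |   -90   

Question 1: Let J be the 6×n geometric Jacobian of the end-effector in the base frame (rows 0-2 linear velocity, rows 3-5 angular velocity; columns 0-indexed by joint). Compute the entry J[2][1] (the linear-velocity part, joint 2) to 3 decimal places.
1.000

prismatic axis z_1 = (0.0000,0.0000,1.0000)
J_v[:, 1] = z_1; J_ω[:, 1] = (0,0,0)
entry J[2][1] = 1.0000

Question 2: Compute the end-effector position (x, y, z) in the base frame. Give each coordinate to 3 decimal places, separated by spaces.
-0.689 -6.630 0.520

after link 1: o_1 = (1.0000, -1.7321, 0.0000)
after link 2: o_2 = (1.8660, -1.2321, 1.0000)
after link 3: o_3 = (-0.1340, 2.2321, 1.0000)
after link 4: o_4 = (-1.5873, -0.3391, -0.1300)
after link 5: o_5 = (0.2715, -4.2659, 3.7591)
after link 6: o_6 = (-0.6890, -6.6299, 0.5204)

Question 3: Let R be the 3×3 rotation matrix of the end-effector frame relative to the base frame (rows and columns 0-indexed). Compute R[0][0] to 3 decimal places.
End-effector x-axis (col 0 of R) = (0.1607,0.5928,-0.7891)
R[0][0] = 0.1607

0.161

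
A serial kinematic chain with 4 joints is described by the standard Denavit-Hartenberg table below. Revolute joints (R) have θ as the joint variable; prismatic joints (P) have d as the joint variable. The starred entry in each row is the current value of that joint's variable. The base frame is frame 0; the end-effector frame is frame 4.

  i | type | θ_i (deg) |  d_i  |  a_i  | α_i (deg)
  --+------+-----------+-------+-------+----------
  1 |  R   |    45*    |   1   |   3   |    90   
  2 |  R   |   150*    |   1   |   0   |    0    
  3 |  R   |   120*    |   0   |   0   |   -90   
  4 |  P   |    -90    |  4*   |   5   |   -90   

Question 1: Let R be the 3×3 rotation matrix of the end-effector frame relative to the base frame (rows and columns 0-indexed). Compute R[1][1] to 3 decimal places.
-0.707

End-effector y-axis (col 1 of R) = (-0.7071,-0.7071,0.0000)
R[1][1] = -0.7071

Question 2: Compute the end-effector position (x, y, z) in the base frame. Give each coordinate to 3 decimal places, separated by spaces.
after link 1: o_1 = (2.1213, 2.1213, 1.0000)
after link 2: o_2 = (2.8284, 1.4142, 1.0000)
after link 3: o_3 = (2.8284, 1.4142, 1.0000)
after link 4: o_4 = (9.1924, 0.7071, 1.0000)

9.192 0.707 1.000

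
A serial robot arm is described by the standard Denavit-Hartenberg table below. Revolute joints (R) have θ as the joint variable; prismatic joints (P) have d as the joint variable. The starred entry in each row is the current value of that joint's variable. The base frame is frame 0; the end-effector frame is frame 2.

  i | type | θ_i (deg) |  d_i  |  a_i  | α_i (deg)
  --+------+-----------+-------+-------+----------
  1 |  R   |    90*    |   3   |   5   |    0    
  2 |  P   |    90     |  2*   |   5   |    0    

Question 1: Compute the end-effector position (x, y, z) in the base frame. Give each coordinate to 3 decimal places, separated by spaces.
after link 1: o_1 = (0.0000, 5.0000, 3.0000)
after link 2: o_2 = (-5.0000, 5.0000, 5.0000)

-5.000 5.000 5.000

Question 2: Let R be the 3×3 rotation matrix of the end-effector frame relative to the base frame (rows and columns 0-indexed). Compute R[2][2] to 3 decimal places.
1.000

End-effector z-axis (col 2 of R) = (0.0000,0.0000,1.0000)
R[2][2] = 1.0000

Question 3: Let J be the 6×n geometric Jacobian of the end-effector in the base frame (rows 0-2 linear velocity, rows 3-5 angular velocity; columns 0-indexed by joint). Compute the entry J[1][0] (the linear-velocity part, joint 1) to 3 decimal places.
axis z_0 = ẑ; lever o_n−o_0 = (-5.0000,5.0000,5.0000)
cross product → J_v[:, 0] = (-5.0000,-5.0000,0.0000)
J_ω[:, 0] = z_0
entry J[1][0] = -5.0000

-5.000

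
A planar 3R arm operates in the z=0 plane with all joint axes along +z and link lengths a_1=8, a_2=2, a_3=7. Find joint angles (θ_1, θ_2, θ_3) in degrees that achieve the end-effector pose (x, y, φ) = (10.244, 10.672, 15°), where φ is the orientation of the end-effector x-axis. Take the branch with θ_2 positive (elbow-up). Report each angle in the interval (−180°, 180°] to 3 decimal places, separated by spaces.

wrist centre = target − a_3·(cos φ, sin φ) = (3.4825, 8.8603)
cos θ_2 = (90.6323−8²−2²)/(2·8·2) = 0.7073; θ_2 = 44.9877° (elbow-up)
β = atan2(8.8603,3.4825) = 68.5427°; ψ = atan2(1.4139,9.4145) = 8.5411°
θ_1 = β − ψ = 60.0017°
θ_3 = φ − θ_1 − θ_2 = -89.9894° (wrapped to (-180°,180°])

60.002 44.988 -89.989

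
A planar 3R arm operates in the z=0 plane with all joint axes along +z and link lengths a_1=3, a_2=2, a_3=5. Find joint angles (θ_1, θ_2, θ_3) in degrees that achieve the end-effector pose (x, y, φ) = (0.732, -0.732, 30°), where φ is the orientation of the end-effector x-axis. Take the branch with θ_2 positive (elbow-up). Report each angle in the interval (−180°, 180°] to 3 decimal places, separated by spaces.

-150.001 30.000 150.001

wrist centre = target − a_3·(cos φ, sin φ) = (-3.5981, -3.2320)
cos θ_2 = (23.3923−3²−2²)/(2·3·2) = 0.8660; θ_2 = 29.9996° (elbow-up)
β = atan2(-3.2320,-3.5981) = -138.0684°; ψ = atan2(1.0000,4.7321) = 11.9323°
θ_1 = β − ψ = -150.0007°
θ_3 = φ − θ_1 − θ_2 = 150.0011° (wrapped to (-180°,180°])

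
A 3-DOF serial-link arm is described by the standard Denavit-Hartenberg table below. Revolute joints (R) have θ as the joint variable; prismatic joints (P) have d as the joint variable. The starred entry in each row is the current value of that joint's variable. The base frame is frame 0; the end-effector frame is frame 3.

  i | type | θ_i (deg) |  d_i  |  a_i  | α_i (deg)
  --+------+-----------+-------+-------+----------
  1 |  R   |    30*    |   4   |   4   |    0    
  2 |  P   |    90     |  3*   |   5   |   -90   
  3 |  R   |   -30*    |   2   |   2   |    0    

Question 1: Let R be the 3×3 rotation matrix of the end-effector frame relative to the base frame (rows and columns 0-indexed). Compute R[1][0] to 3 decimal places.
0.750

End-effector x-axis (col 0 of R) = (-0.4330,0.7500,0.5000)
R[1][0] = 0.7500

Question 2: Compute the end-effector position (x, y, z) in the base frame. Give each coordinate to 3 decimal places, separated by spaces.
-1.634 6.830 8.000

after link 1: o_1 = (3.4641, 2.0000, 4.0000)
after link 2: o_2 = (0.9641, 6.3301, 7.0000)
after link 3: o_3 = (-1.6340, 6.8301, 8.0000)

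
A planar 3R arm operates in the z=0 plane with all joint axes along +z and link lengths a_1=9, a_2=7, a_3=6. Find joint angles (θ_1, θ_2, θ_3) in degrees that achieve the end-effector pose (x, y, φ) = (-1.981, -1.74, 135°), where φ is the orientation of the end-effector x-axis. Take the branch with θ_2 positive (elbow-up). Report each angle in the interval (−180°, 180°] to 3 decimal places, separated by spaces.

-119.999 134.998 120.001

wrist centre = target − a_3·(cos φ, sin φ) = (2.2616, -5.9826)
cos θ_2 = (40.9070−9²−7²)/(2·9·7) = -0.7071; θ_2 = 134.9984° (elbow-up)
β = atan2(-5.9826,2.2616) = -69.2917°; ψ = atan2(4.9499,4.0504) = 50.7072°
θ_1 = β − ψ = -119.9989°
θ_3 = φ − θ_1 − θ_2 = 120.0005° (wrapped to (-180°,180°])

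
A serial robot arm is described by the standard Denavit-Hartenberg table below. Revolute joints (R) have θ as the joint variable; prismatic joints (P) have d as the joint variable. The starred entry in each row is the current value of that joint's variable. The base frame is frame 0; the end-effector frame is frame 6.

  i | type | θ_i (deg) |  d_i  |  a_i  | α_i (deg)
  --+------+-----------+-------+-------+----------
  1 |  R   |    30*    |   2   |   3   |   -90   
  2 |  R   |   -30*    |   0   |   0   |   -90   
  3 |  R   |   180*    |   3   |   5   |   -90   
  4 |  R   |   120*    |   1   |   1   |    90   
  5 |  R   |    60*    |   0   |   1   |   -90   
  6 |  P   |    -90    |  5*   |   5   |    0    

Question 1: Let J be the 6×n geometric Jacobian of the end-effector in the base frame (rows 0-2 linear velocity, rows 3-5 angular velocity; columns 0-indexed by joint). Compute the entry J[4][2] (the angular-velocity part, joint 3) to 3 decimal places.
0.250

axis z_2 = (0.4330,0.2500,-0.8660); lever o_n−o_2 = (-8.9641,-0.1340,-7.9282)
cross product → J_v[:, 2] = (-2.0981,11.1962,2.1830)
J_ω[:, 2] = z_2
entry J[4][2] = 0.2500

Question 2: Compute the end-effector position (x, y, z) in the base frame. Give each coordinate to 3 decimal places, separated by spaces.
after link 1: o_1 = (2.5981, 1.5000, 2.0000)
after link 2: o_2 = (2.5981, 1.5000, 2.0000)
after link 3: o_3 = (0.1471, 0.0849, -3.0981)
after link 4: o_4 = (-0.3529, 0.9510, -2.0981)
after link 5: o_5 = (-0.7859, 1.7010, -1.5981)
after link 6: o_6 = (-6.3660, 1.3660, -5.9282)

-6.366 1.366 -5.928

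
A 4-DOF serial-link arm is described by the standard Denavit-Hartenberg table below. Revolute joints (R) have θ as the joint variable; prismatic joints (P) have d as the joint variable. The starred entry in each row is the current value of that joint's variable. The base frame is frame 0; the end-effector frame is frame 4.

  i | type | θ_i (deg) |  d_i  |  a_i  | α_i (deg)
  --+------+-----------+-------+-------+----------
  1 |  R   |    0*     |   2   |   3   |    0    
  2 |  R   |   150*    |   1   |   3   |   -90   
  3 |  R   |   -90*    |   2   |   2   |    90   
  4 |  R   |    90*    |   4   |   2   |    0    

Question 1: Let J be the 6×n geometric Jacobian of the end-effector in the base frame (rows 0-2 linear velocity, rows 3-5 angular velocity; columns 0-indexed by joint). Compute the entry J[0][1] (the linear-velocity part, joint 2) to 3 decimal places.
axis z_1 = (0.0000,0.0000,1.0000); lever o_n−o_1 = (-1.1340,-3.9641,3.0000)
cross product → J_v[:, 1] = (3.9641,-1.1340,0.0000)
J_ω[:, 1] = z_1
entry J[0][1] = 3.9641

3.964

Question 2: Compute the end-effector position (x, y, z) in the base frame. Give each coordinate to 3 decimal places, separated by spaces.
1.866 -3.964 5.000

after link 1: o_1 = (3.0000, 0.0000, 2.0000)
after link 2: o_2 = (0.4019, 1.5000, 3.0000)
after link 3: o_3 = (-0.5981, -0.2321, 5.0000)
after link 4: o_4 = (1.8660, -3.9641, 5.0000)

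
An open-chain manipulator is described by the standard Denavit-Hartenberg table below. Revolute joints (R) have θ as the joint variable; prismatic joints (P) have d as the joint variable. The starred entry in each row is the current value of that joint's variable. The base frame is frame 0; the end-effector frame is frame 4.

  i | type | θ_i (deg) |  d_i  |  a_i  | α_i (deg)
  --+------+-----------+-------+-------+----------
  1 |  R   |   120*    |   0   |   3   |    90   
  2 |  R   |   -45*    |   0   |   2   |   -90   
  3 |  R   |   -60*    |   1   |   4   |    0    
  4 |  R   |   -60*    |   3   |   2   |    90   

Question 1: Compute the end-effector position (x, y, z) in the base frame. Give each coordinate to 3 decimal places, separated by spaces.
after link 1: o_1 = (-1.5000, 2.5981, 0.0000)
after link 2: o_2 = (-2.2071, 3.8228, -1.4142)
after link 3: o_3 = (-0.2678, 7.3920, -2.1213)
after link 4: o_4 = (0.5251, 9.4828, 0.7071)

0.525 9.483 0.707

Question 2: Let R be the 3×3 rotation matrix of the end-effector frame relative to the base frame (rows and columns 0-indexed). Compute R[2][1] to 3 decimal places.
0.707

End-effector y-axis (col 1 of R) = (-0.3536,0.6124,0.7071)
R[2][1] = 0.7071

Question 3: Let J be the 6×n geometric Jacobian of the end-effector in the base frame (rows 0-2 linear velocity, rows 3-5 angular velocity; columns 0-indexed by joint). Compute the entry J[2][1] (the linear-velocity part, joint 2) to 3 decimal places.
4.950

axis z_1 = (0.8660,0.5000,0.0000); lever o_n−o_1 = (2.0251,6.8847,0.7071)
cross product → J_v[:, 1] = (0.3536,-0.6124,4.9497)
J_ω[:, 1] = z_1
entry J[2][1] = 4.9497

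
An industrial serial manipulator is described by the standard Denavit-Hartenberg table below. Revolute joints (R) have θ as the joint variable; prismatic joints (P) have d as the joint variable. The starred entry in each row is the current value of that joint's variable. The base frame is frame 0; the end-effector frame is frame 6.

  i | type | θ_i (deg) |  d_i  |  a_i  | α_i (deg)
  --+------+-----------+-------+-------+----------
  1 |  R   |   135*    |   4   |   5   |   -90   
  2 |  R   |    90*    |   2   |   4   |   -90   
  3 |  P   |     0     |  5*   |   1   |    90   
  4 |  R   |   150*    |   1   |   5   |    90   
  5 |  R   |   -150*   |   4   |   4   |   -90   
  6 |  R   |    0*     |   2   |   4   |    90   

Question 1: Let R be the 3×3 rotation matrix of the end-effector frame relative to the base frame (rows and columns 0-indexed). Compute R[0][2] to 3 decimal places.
0.612

End-effector z-axis (col 2 of R) = (0.6124,-0.6124,-0.5000)
R[0][2] = 0.6124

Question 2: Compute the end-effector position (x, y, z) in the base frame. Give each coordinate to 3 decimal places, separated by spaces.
4.053 -0.189 -3.804

after link 1: o_1 = (-3.5355, 3.5355, 4.0000)
after link 2: o_2 = (-4.9497, 2.1213, 0.0000)
after link 3: o_3 = (-1.4142, -1.4142, -1.0000)
after link 4: o_4 = (-0.3536, -3.8891, 3.3301)
after link 5: o_5 = (2.2854, -3.6996, -1.6699)
after link 6: o_6 = (4.0532, -0.1895, -3.8038)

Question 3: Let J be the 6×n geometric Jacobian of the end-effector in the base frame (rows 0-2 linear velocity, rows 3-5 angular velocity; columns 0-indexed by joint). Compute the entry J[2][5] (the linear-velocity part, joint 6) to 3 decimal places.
2.000

axis z_5 = (0.7891,0.4356,0.4330); lever o_n−o_5 = (1.7678,3.5101,-2.1340)
cross product → J_v[:, 5] = (-2.4495,2.4495,2.0000)
J_ω[:, 5] = z_5
entry J[2][5] = 2.0000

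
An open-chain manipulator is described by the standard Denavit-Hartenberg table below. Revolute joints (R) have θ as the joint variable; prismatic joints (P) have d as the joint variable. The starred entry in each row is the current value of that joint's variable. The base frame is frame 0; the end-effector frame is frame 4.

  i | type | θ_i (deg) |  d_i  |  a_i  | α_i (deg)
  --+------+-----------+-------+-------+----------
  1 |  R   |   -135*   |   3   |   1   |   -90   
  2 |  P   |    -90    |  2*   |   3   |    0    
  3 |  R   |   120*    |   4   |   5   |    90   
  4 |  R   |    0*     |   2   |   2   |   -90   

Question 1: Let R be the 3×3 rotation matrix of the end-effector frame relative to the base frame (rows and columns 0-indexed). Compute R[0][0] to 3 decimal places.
-0.612

End-effector x-axis (col 0 of R) = (-0.6124,-0.6124,-0.5000)
R[0][0] = -0.6124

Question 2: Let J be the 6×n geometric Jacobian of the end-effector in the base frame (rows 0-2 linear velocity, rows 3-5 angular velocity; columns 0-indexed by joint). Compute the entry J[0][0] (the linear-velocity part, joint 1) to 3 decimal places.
9.943

axis z_0 = ẑ; lever o_n−o_0 = (-1.4582,-9.9435,4.2321)
cross product → J_v[:, 0] = (9.9435,-1.4582,0.0000)
J_ω[:, 0] = z_0
entry J[0][0] = 9.9435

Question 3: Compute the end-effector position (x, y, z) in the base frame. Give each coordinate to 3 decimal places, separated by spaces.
after link 1: o_1 = (-0.7071, -0.7071, 3.0000)
after link 2: o_2 = (0.7071, -2.1213, 6.0000)
after link 3: o_3 = (0.4737, -8.0116, 3.5000)
after link 4: o_4 = (-1.4582, -9.9435, 4.2321)

-1.458 -9.943 4.232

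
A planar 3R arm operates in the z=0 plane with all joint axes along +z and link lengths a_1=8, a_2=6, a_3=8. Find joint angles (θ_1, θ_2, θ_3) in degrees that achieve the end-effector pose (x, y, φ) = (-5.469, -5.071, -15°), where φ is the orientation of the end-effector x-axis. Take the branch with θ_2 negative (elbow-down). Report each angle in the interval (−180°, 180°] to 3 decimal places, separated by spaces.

-154.387 -29.989 169.376

wrist centre = target − a_3·(cos φ, sin φ) = (-13.1964, -3.0004)
cos θ_2 = (183.1478−8²−6²)/(2·8·6) = 0.8661; θ_2 = -29.9888° (elbow-down)
β = atan2(-3.0004,-13.1964) = -167.1905°; ψ = atan2(-2.9990,13.1967) = -12.8031°
θ_1 = β − ψ = -154.3874°
θ_3 = φ − θ_1 − θ_2 = 169.3762° (wrapped to (-180°,180°])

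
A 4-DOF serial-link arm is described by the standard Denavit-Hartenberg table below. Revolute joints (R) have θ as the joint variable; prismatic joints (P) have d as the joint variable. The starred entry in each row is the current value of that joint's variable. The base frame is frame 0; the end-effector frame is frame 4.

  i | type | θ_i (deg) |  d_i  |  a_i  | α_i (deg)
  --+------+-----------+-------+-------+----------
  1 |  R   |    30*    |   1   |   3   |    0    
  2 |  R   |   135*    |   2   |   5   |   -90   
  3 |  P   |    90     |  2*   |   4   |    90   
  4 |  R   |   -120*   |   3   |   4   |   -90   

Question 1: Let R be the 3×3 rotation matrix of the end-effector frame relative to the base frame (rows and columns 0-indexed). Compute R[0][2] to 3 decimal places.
End-effector z-axis (col 2 of R) = (0.1294,0.4830,-0.8660)
R[0][2] = 0.1294

0.129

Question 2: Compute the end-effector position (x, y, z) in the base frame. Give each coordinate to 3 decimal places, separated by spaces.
after link 1: o_1 = (2.5981, 1.5000, 1.0000)
after link 2: o_2 = (-2.2316, 2.7941, 3.0000)
after link 3: o_3 = (-2.7492, 0.8622, -1.0000)
after link 4: o_4 = (-4.7504, 4.9848, 1.0000)

-4.750 4.985 1.000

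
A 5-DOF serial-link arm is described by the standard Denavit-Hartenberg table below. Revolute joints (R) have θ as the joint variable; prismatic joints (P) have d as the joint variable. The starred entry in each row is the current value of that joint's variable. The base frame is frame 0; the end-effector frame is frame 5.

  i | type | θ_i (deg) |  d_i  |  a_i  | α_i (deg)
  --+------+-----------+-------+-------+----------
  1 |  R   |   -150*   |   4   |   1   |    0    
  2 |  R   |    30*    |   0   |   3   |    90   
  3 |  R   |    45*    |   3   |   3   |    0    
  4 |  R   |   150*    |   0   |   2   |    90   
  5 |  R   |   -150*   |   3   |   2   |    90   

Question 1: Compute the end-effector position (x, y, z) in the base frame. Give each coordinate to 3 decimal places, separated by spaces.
after link 1: o_1 = (-0.8660, -0.5000, 4.0000)
after link 2: o_2 = (-2.3660, -3.0981, 4.0000)
after link 3: o_3 = (-6.0248, -3.4352, 6.1213)
after link 4: o_4 = (-5.0588, -1.7622, 5.6037)
after link 5: o_5 = (-4.6411, -3.0386, 8.9497)

-4.641 -3.039 8.950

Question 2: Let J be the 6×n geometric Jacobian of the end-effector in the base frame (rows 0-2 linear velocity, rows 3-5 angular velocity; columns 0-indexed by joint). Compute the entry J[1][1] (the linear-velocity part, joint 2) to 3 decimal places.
axis z_1 = (0.0000,0.0000,1.0000); lever o_n−o_1 = (-3.7751,-2.5386,4.9497)
cross product → J_v[:, 1] = (2.5386,-3.7751,0.0000)
J_ω[:, 1] = z_1
entry J[1][1] = -3.7751

-3.775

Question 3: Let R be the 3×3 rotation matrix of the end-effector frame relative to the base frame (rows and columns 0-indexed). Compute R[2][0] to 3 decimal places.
End-effector x-axis (col 0 of R) = (0.0148,-0.9744,0.2241)
R[2][0] = 0.2241

0.224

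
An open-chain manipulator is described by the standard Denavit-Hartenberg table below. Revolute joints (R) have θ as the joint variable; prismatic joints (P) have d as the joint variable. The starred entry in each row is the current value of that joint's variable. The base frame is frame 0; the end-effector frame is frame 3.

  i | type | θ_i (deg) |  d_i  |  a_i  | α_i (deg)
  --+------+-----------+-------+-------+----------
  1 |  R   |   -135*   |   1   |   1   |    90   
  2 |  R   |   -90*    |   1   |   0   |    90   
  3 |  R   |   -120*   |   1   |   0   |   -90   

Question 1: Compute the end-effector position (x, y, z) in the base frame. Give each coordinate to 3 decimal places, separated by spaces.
-0.707 0.707 1.000

after link 1: o_1 = (-0.7071, -0.7071, 1.0000)
after link 2: o_2 = (-1.4142, -0.0000, 1.0000)
after link 3: o_3 = (-0.7071, 0.7071, 1.0000)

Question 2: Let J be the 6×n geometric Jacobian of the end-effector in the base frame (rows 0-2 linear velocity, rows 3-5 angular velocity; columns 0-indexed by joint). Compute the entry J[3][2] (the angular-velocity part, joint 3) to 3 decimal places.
0.707

axis z_2 = (0.7071,0.7071,-0.0000); lever o_n−o_2 = (0.7071,0.7071,-0.0000)
cross product → J_v[:, 2] = (-0.0000,0.0000,0.0000)
J_ω[:, 2] = z_2
entry J[3][2] = 0.7071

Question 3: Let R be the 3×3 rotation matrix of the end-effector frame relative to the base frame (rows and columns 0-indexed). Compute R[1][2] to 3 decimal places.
End-effector z-axis (col 2 of R) = (0.3536,-0.3536,-0.8660)
R[1][2] = -0.3536

-0.354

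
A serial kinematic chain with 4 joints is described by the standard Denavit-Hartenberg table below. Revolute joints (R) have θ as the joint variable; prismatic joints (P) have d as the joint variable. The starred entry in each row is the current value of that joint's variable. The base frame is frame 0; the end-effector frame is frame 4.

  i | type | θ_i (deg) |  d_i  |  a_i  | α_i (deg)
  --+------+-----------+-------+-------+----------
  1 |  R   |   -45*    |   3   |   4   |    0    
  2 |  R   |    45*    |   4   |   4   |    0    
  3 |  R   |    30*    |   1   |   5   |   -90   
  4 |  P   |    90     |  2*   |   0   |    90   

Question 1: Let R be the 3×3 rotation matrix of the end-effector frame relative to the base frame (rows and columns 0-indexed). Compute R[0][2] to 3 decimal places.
0.866

End-effector z-axis (col 2 of R) = (0.8660,0.5000,0.0000)
R[0][2] = 0.8660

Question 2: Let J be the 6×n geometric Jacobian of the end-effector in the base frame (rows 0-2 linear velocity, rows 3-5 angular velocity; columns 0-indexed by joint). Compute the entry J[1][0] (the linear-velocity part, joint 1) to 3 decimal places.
axis z_0 = ẑ; lever o_n−o_0 = (10.1586,1.4036,8.0000)
cross product → J_v[:, 0] = (-1.4036,10.1586,0.0000)
J_ω[:, 0] = z_0
entry J[1][0] = 10.1586

10.159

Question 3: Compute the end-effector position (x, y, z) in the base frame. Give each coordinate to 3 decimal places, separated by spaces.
10.159 1.404 8.000

after link 1: o_1 = (2.8284, -2.8284, 3.0000)
after link 2: o_2 = (6.8284, -2.8284, 7.0000)
after link 3: o_3 = (11.1586, -0.3284, 8.0000)
after link 4: o_4 = (10.1586, 1.4036, 8.0000)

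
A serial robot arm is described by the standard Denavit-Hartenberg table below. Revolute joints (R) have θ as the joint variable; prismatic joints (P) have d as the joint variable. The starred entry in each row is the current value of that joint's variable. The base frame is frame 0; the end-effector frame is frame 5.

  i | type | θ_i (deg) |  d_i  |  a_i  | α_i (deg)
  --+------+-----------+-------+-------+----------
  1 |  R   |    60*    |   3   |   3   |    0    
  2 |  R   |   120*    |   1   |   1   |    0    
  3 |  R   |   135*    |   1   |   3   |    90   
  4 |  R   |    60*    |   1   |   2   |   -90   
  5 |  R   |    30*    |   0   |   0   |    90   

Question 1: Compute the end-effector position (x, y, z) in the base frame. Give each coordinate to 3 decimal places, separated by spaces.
2.621 -0.937 6.732

after link 1: o_1 = (1.5000, 2.5981, 3.0000)
after link 2: o_2 = (0.5000, 2.5981, 4.0000)
after link 3: o_3 = (2.6213, 0.4768, 5.0000)
after link 4: o_4 = (2.6213, -0.9375, 6.7321)
after link 5: o_5 = (2.6213, -0.9375, 6.7321)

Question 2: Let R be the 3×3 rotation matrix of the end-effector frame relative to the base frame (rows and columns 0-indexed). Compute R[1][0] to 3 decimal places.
End-effector x-axis (col 0 of R) = (0.6597,0.0474,0.7500)
R[1][0] = 0.0474

0.047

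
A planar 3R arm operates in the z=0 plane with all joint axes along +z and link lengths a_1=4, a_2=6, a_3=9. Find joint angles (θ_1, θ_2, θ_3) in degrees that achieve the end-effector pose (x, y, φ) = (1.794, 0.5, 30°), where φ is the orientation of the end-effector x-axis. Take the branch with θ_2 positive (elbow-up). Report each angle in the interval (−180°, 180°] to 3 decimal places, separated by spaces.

157.381 89.997 142.622

wrist centre = target − a_3·(cos φ, sin φ) = (-6.0002, -4.0000)
cos θ_2 = (52.0027−4²−6²)/(2·4·6) = 0.0001; θ_2 = 89.9967° (elbow-up)
β = atan2(-4.0000,-6.0002) = -146.3109°; ψ = atan2(6.0000,4.0003) = 56.3077°
θ_1 = β − ψ = -202.6186°
θ_3 = φ − θ_1 − θ_2 = 142.6219° (wrapped to (-180°,180°])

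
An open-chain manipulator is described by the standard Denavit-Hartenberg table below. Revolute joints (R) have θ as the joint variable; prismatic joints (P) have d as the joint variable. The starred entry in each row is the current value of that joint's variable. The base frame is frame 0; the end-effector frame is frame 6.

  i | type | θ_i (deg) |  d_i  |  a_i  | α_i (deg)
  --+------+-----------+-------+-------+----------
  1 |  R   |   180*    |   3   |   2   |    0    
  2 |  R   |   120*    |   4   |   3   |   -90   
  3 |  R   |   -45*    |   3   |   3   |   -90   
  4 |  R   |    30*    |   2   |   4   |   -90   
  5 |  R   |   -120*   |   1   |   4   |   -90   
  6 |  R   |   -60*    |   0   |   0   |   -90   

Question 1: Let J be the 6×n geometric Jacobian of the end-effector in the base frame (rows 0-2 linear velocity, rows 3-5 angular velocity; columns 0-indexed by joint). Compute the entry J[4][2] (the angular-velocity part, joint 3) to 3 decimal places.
axis z_2 = (0.8660,0.5000,0.0000); lever o_n−o_2 = (4.4102,-5.3707,-0.8712)
cross product → J_v[:, 2] = (-0.4356,0.7545,-6.8562)
J_ω[:, 2] = z_2
entry J[4][2] = 0.5000

0.500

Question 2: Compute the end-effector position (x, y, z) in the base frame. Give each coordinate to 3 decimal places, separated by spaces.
after link 1: o_1 = (-2.0000, 0.0000, 3.0000)
after link 2: o_2 = (-0.5000, -2.5981, 7.0000)
after link 3: o_3 = (3.1587, -2.9352, 9.1213)
after link 4: o_4 = (3.3585, -7.2813, 10.1566)
after link 5: o_5 = (3.9102, -7.9687, 6.1288)
after link 6: o_6 = (3.9102, -7.9687, 6.1288)

3.910 -7.969 6.129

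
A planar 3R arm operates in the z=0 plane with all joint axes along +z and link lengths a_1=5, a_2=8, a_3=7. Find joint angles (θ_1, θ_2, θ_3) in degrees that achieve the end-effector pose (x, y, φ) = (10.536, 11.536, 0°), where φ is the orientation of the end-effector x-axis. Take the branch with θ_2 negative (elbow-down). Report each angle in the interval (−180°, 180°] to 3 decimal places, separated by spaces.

100.910 -44.986 -55.924

wrist centre = target − a_3·(cos φ, sin φ) = (3.5360, 11.5360)
cos θ_2 = (145.5826−5²−8²)/(2·5·8) = 0.7073; θ_2 = -44.9858° (elbow-down)
β = atan2(11.5360,3.5360) = 72.9587°; ψ = atan2(-5.6554,10.6583) = -27.9512°
θ_1 = β − ψ = 100.9099°
θ_3 = φ − θ_1 − θ_2 = -55.9241° (wrapped to (-180°,180°])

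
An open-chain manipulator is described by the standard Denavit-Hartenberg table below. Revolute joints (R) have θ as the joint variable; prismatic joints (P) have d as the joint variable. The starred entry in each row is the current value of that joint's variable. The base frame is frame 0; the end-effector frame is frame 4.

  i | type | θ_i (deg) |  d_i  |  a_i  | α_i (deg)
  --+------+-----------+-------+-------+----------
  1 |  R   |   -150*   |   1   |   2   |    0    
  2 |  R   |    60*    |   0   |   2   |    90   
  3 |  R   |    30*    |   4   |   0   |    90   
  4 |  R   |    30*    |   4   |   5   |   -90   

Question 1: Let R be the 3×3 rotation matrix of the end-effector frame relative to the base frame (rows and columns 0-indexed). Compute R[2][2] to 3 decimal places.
-0.250

End-effector z-axis (col 2 of R) = (-0.8660,0.4330,-0.2500)
R[2][2] = -0.2500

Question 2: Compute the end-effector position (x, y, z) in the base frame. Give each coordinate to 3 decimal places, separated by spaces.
-8.232 -8.750 -0.299

after link 1: o_1 = (-1.7321, -1.0000, 1.0000)
after link 2: o_2 = (-1.7321, -3.0000, 1.0000)
after link 3: o_3 = (-5.7321, -3.0000, 1.0000)
after link 4: o_4 = (-8.2321, -8.7500, -0.2990)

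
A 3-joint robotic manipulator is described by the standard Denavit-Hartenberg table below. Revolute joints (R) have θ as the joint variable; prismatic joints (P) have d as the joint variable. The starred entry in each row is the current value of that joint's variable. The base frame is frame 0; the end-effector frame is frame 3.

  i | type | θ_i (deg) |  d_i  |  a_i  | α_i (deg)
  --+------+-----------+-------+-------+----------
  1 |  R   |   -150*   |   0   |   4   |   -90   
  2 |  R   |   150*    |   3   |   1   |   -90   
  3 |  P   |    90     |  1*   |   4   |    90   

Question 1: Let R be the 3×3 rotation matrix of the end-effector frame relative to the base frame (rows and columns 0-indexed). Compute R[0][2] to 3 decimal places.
0.750

End-effector z-axis (col 2 of R) = (0.7500,0.4330,-0.5000)
R[0][2] = 0.7500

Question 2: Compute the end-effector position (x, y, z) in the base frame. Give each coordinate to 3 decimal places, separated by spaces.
after link 1: o_1 = (-3.4641, -2.0000, 0.0000)
after link 2: o_2 = (-1.2141, -4.1651, -0.5000)
after link 3: o_3 = (-2.7811, -0.4510, 0.3660)

-2.781 -0.451 0.366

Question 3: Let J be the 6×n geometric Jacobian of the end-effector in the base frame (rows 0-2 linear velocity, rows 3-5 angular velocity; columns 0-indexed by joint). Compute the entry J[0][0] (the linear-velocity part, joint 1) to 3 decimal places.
axis z_0 = ẑ; lever o_n−o_0 = (-2.7811,-0.4510,0.3660)
cross product → J_v[:, 0] = (0.4510,-2.7811,0.0000)
J_ω[:, 0] = z_0
entry J[0][0] = 0.4510

0.451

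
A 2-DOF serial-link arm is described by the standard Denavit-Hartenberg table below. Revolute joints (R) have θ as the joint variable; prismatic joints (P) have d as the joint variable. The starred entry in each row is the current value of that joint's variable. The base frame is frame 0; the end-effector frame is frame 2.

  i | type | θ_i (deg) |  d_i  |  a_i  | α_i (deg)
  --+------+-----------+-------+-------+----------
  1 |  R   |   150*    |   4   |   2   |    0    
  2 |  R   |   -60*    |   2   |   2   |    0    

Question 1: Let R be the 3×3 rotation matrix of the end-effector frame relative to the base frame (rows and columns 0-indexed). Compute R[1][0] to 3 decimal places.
End-effector x-axis (col 0 of R) = (-0.0000,1.0000,0.0000)
R[1][0] = 1.0000

1.000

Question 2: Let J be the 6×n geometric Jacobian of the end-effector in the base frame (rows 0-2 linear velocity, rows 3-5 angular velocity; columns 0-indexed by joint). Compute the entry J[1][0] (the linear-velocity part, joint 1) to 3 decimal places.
-1.732

axis z_0 = ẑ; lever o_n−o_0 = (-1.7321,3.0000,6.0000)
cross product → J_v[:, 0] = (-3.0000,-1.7321,0.0000)
J_ω[:, 0] = z_0
entry J[1][0] = -1.7321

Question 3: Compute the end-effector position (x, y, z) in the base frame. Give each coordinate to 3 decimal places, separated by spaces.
after link 1: o_1 = (-1.7321, 1.0000, 4.0000)
after link 2: o_2 = (-1.7321, 3.0000, 6.0000)

-1.732 3.000 6.000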